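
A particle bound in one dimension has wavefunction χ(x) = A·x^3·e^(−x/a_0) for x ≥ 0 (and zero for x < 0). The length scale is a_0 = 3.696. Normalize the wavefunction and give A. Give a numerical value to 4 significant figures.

A ≈ 0.004344

The normalization condition is ∫|χ|² dx = 1 from 0 to ∞.
Using ∫₀^∞ xⁿ e^(−αx) dx = n!/αⁿ⁺¹, carrying out the integral gives A² · 45·a_0^7/8.
Setting this equal to 1 gives A² = 1/(45·a_0^7/8).
Substituting a_0 = 3.696 gives A² = 0.000018869, so A = 0.0043439.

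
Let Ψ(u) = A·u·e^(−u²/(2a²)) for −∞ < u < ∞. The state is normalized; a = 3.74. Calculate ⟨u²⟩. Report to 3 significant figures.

⟨u^2⟩ ≈ 21.0

By definition ⟨u²⟩ = ∫ u^2 |Ψ(u)|² du.
The ratio of the moment integral to the normalization integral gives ⟨u²⟩ = 3·a^2/2.
Putting a = 3.74 gives 20.98.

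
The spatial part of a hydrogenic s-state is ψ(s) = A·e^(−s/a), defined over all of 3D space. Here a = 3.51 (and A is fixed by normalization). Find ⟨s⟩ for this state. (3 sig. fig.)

By definition ⟨s⟩ = ∫ s |ψ(s)|² 4πs² ds.
Since the A² factors cancel between numerator and denominator, ⟨s⟩ = 3·a/2.
Putting a = 3.51 gives 5.265.

⟨s⟩ ≈ 5.27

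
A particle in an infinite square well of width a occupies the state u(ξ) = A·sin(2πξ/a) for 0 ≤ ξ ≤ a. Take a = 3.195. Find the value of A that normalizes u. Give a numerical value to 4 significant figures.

We need A² ∫|f|² dξ = 1, taking the integral from 0 to a.
With ∫₀^a sin²(nπξ/a) dξ = a/2, the integral (without the A² prefactor) comes out to a/2.
Substituting a = 3.195 gives A² = 0.62598, so A = 0.79119.

A ≈ 0.7912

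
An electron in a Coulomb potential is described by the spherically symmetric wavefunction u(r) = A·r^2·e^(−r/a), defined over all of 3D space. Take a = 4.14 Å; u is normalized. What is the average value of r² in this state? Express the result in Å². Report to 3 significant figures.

By definition ⟨r²⟩ = ∫ r^2 |u(r)|² 4πr² dr.
Using ∫₀^∞ rⁿ e^(−αr) dr = n!/αⁿ⁺¹, the ratio of the moment integral to the normalization integral gives ⟨r²⟩ = 14·a^2.
With a = 4.14, ⟨r^2⟩ = 240.0.

⟨r^2⟩ ≈ 240 Å^2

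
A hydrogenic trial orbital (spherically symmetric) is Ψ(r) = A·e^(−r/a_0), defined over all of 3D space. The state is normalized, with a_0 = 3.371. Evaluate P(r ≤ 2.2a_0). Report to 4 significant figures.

Integrate the radial probability density 4πr²|Ψ|² over r ≤ 2.2a_0.
Normalization gives A² = 1/(π·a_0^3).
Let u = r/a_0; then A², 4π and the length scale all cancel, so P = ∫_{0}^{2.2} u^2·e^(-2·u) du ÷ ∫_{0}^{∞} u^2·e^(-2·u) du.
Using ∫ u^2·e^(-2·u) du = -(2·u^2 + 2·u + 1)·e^(-2·u)/4, the numerator is 1/4 - 377·e^(-22/5)/100 and the denominator is 1/4.
Taking the ratio yields P = 0.81486.

P ≈ 0.8149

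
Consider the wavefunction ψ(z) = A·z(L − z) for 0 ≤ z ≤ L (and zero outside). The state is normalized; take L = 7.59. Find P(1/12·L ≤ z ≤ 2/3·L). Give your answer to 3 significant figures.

P ≈ 0.785

The probability is P = ∫ |ψ|² dz over [1/12·L, 2/3·L].
Since A² = 1/(L^5/30), this is the region integral divided by the full normalization integral.
Let u = z/L; then A² and the length scale cancel, so P = ∫_{1/12}^{2/3} u^2·(1 - u)^2 du ÷ ∫_{0}^{1} u^2·(1 - u)^2 du.
With ∫ u^2·(1 - u)^2 du = u^3·(6·u^2 - 15·u + 10)/30 + C, the region integral is ≈ 0.026168 and the full one is 1/30.
This works out to P = 0.7850.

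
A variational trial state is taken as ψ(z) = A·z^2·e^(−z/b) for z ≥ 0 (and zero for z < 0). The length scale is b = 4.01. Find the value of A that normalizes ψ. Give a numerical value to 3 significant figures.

Normalization requires ∫|ψ|² dz = 1, integrated from 0 to ∞.
With ∫₀^∞ z^4 e^(−αz) dz = 4!/α^5, with ψ = A·z^2·e^(−z/b), the integral evaluates to A²·[3·b^5/4].
Plugging in b = 4.01 yields A = 0.03586.

A ≈ 0.0359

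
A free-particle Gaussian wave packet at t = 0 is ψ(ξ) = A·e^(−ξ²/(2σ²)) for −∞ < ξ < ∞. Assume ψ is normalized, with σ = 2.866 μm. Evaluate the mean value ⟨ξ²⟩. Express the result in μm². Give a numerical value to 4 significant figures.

⟨ξ²⟩ = ∫ ξ^2 |ψ|² dξ over the full domain.
Using the Gaussian integral ∫_{−∞}^{∞} e^(−αξ²) dξ = √(π/α), since the A² factors cancel between numerator and denominator, ⟨ξ²⟩ = σ^2/2.
Putting σ = 2.866 gives 4.1070.

⟨ξ^2⟩ ≈ 4.107 μm^2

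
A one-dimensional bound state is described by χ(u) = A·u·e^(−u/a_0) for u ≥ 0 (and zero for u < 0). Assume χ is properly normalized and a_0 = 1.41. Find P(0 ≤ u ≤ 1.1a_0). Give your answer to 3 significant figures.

P ≈ 0.377

P = ∫_{0}^{1.1a_0} |χ(u)|² du.
With A² fixed by ∫|χ|² = 1, i.e. A² = (a_0^3/4)^(−1), substitute and integrate.
Let t = u/a_0; then A² and the length scale cancel, so P = ∫_{0}^{1.1} t^2·e^(-2·t) dt ÷ ∫_{0}^{∞} t^2·e^(-2·t) dt.
With ∫ t^2·e^(-2·t) dt = -(2·t^2 + 2·t + 1)·e^(-2·t)/4 + C, the region integral is 1/4 - 281·e^(-11/5)/200 and the full one is 1/4.
Taking the ratio, P = 0.3773.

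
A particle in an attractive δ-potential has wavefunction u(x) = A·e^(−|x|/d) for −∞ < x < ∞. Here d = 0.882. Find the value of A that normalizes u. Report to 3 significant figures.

The normalization condition is ∫|u|² dx = 1 from −∞ to ∞.
Carrying out the integral gives A² · d.
Hence A² = 1/[d].
Substituting d = 0.882 gives A² = 1.134, so A = 1.065.

A ≈ 1.06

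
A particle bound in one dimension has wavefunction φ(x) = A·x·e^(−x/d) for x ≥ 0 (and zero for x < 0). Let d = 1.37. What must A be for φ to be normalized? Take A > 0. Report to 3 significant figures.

A ≈ 1.25

Normalization requires ∫|φ|² dx = 1, integrated from 0 to ∞.
The integral (without the A² prefactor) comes out to d^3/4.
With d = 1.37: A² = 1.556 and A = 1.247.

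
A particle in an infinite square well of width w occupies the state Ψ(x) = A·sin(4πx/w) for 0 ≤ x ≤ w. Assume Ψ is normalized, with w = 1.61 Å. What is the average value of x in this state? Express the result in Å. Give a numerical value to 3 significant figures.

⟨x⟩ ≈ 0.805 Å

By definition ⟨x⟩ = ∫ x |Ψ(x)|² dx.
Evaluating both integrals, ⟨x⟩ = w/2.
With w = 1.61, ⟨x⟩ = 0.8050.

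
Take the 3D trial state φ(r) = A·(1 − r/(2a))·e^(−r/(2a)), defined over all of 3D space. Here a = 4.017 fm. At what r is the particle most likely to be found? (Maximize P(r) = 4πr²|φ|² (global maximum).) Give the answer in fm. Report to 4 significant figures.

The maximum of P(r) = 4πr²|φ|² occurs where its derivative vanishes.
Solving yields r = a·(√(5) + 3).
With a = 4.017, the most probable radial distance is 21.033 fm.

r ≈ 21.03 fm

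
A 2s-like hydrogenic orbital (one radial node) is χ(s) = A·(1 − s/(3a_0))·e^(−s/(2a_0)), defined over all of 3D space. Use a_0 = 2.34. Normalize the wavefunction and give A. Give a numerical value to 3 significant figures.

The normalization condition is ∫|χ|² 4πs² ds = 1 from 0 to ∞.
The angular integral contributes 4π, leaving ∫₀^∞ s²|χ|² ds.
With ∫₀^∞ s^4 e^(−αs) ds = 4!/α^5, with χ = A·(1 − s/(3a_0))·e^(−s/(2a_0)), the integral evaluates to A²·[8·π·a_0^3/3].
Plugging in a_0 = 2.34 yields A = 0.09652.

A ≈ 0.0965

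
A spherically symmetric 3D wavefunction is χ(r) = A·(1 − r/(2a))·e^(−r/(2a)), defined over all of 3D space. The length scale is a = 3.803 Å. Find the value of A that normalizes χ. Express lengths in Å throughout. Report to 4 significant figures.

A ≈ 0.02690 Å^(-3/2)

We need A² ∫|f|² 4πr² dr = 1, taking the integral from 0 to ∞.
The integral (without the A² prefactor) comes out to 8·π·a^3.
So A² = (8·π·a^3)^(−1).
With a = 3.803: A² = 0.00072340 and A = 0.026896.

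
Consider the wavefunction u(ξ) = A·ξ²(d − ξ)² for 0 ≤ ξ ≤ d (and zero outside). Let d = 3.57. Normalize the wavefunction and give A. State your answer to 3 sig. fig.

We need A² ∫|f|² dξ = 1, taking the integral from 0 to d.
Carrying out the integral gives A² · d^9/630.
With d = 3.57: A² = 0.006688 and A = 0.08178.

A ≈ 0.0818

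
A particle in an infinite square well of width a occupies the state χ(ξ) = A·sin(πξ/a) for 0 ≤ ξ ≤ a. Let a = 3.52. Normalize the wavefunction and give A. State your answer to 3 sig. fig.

Require ∫ |χ|² dξ = 1 over the whole domain.
∫|χ|² dξ = A²·(a/2).
Setting this equal to 1 gives A² = 1/(a/2).
Substituting a = 3.52 gives A² = 0.5682, so A = 0.7538.

A ≈ 0.754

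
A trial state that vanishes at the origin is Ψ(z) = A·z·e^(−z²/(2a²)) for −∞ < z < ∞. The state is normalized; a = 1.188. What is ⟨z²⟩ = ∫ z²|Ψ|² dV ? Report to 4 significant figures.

By definition ⟨z²⟩ = ∫ z^2 |Ψ(z)|² dz.
With ∫_{−∞}^{∞} z^(2m) e^(−αz²) dz = (2m−1)!!·√π / (2^m α^(m+1/2)), since the A² factors cancel between numerator and denominator, ⟨z²⟩ = 3·a^2/2.
Putting a = 1.188 gives 2.1170.

⟨z^2⟩ ≈ 2.117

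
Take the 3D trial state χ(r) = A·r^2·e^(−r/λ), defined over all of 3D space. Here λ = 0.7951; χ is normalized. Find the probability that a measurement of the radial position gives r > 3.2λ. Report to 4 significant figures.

Integrate the radial probability density 4πr²|χ|² over r > 3.2λ.
The full normalization integral is A²·[45·π·λ^7/2] = 1, fixing A².
In terms of u = r/λ (A², 4π and the length scale all cancel between numerator and denominator), P = [∫_{3.2}^{∞} u^6·e^(-2·u) du] / [∫_{0}^{∞} u^6·e^(-2·u) du].
With ∫ u^6·e^(-2·u) du = -(4·u^6 + 12·u^5 + 30·u^4 + 60·u^3 + 90·u^2 + 90·u + 45)·e^(-2·u)/8 + C, the region integral is ≈ 3.05060 and the full one is 45/8.
Taking the ratio yields P = 0.54233.

P ≈ 0.5423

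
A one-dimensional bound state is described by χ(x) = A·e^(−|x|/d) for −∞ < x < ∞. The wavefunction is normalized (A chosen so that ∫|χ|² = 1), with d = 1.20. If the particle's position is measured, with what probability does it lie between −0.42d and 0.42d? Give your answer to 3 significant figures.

P ≈ 0.568

|χ|² is the probability density, so P = ∫_{−0.42d}^{0.42d} |χ|² dx.
Since A² = 1/(d), this is the region integral divided by the full normalization integral.
Both integrals are even about x = 0, so only the x ≥ 0 halves are needed (the factors of 2 cancel). Substituting u = x/d, A² and the length scale cancel in the ratio: P = ∫_{0}^{0.42} e^(-2·u) du / ∫_{0}^{∞} e^(-2·u) du.
Using ∫ e^(-2·u) du = -e^(-2·u)/2, the numerator is 1/2 - e^(-21/25)/2 and the denominator is 1/2.
The result is P = 0.5683.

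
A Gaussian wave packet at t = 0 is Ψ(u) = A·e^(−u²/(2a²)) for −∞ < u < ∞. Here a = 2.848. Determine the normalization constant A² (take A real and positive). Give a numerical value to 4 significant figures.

Normalization requires ∫|Ψ|² du = 1, integrated from −∞ to ∞.
Differentiating ∫e^(−αu²) du = √(π/α) under α to get the higher moments, carrying out the integral gives A² · √(π)·a.
Substituting a = 2.848 gives A² = 0.19810, so A = 0.44508.

A^2 ≈ 0.1981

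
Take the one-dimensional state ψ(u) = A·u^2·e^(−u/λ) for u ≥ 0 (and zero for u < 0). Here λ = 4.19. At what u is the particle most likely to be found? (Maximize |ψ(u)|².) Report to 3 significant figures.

u ≈ 8.38

Set d/du [|ψ(u)|²] = 0 and solve for u > 0.
Solving yields u = 2·λ.
With λ = 4.19, the most probable position is 8.380.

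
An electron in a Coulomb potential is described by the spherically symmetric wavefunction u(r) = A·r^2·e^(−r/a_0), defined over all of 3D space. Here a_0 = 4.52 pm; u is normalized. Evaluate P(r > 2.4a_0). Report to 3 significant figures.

P ≈ 0.791

Integrate the radial probability density 4πr²|u|² over r > 2.4a_0.
Normalization gives A² = 1/(45·π·a_0^7/2).
Substituting t = r/a_0, A², 4π and the length scale all cancel in the ratio: P = ∫_{2.4}^{∞} t^6·e^(-2·t) dt / ∫_{0}^{∞} t^6·e^(-2·t) dt.
An antiderivative of t^6·e^(-2·t) is -(4·t^6 + 12·t^5 + 30·t^4 + 60·t^3 + 90·t^2 + 90·t + 45)·e^(-2·t)/8; evaluating from 2.4 to ∞ gives ≈ 4.4483, while the full integral is 45/8.
This evaluates to P = 0.7908.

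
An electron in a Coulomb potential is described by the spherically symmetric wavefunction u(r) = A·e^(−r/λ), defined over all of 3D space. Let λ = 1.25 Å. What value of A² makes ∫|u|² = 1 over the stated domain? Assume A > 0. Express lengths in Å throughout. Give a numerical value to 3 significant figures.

A^2 ≈ 0.163 Å^(-3)

Require ∫ |u|² 4πr² dr = 1 over the whole domain.
With u = A·e^(−r/λ), the integral evaluates to A²·[π·λ^3].
So A² = (π·λ^3)^(−1).
With λ = 1.25: A² = 0.1630 and A = 0.4037.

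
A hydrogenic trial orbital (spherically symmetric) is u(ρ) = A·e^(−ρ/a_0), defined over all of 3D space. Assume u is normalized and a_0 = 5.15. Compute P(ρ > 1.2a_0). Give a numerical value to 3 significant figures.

P ≈ 0.570

Integrate the radial probability density 4πρ²|u|² over ρ > 1.2a_0.
Normalization gives A² = 1/(π·a_0^3).
Substituting t = ρ/a_0, A², 4π and the length scale all cancel in the ratio: P = ∫_{1.2}^{∞} t^2·e^(-2·t) dt / ∫_{0}^{∞} t^2·e^(-2·t) dt.
Using ∫ t^2·e^(-2·t) dt = -(2·t^2 + 2·t + 1)·e^(-2·t)/4, the numerator is 157·e^(-12/5)/100 and the denominator is 1/4.
Taking the ratio yields P = 0.5697.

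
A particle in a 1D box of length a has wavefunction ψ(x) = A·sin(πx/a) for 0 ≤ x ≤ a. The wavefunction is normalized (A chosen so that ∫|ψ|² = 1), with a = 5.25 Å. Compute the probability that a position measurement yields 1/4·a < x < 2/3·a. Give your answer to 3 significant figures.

|ψ|² is the probability density, so P = ∫_{1/4·a}^{2/3·a} |ψ|² dx.
Since A² = 1/(a/2), this is the region integral divided by the full normalization integral.
Let u = x/a; then A² and the length scale cancel, so P = ∫_{1/4}^{2/3} sin(π·u)^2 du ÷ ∫_{0}^{1} sin(π·u)^2 du.
With ∫ sin(π·u)^2 du = u/2 - sin(2·π·u)/(4·π) + C, the region integral is √(3)/(8·π) + 1/(4·π) + 5/24 and the full one is 1/2.
This works out to P = (3·√(3) + 6 + 5·π)/(12·π).

P ≈ 0.714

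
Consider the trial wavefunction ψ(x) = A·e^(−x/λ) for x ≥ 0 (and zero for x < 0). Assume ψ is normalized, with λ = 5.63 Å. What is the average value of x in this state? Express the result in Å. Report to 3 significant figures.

⟨x⟩ ≈ 2.82 Å

The expectation value is the |ψ|²-weighted average of x: ∫ x|ψ|² dx.
Using ∫₀^∞ xⁿ e^(−αx) dx = n!/αⁿ⁺¹, the ratio of the moment integral to the normalization integral gives ⟨x⟩ = λ/2.
With λ = 5.63, ⟨x⟩ = 2.815.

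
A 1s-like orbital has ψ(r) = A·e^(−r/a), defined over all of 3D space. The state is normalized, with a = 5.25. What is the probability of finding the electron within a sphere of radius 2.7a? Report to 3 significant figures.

Integrate the radial probability density 4πr²|ψ|² over r ≤ 2.7a.
The full normalization integral is A²·[π·a^3] = 1, fixing A².
Substituting u = r/a, A², 4π and the length scale all cancel in the ratio: P = ∫_{0}^{2.7} u^2·e^(-2·u) du / ∫_{0}^{∞} u^2·e^(-2·u) du.
An antiderivative of u^2·e^(-2·u) is -(2·u^2 + 2·u + 1)·e^(-2·u)/4; evaluating from 0 to 2.7 gives 1/4 - 1049·e^(-27/5)/200, while the full integral is 1/4.
The region integral divided by the full integral gives P = 0.9052.

P ≈ 0.905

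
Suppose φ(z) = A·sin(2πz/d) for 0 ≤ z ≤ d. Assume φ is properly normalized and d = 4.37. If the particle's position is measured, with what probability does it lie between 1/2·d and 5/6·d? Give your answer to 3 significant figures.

P = ∫_{1/2·d}^{5/6·d} |φ(z)|² dz.
Since A² = 1/(d/2), this is the region integral divided by the full normalization integral.
Let u = z/d; then A² and the length scale cancel, so P = ∫_{1/2}^{5/6} sin(2·π·u)^2 du ÷ ∫_{0}^{1} sin(2·π·u)^2 du.
An antiderivative of sin(2·π·u)^2 is u/2 - sin(4·π·u)/(8·π); evaluating from 1/2 to 5/6 gives √(3)/(16·π) + 1/6, while the full integral is 1/2.
Evaluating gives P = (√(3)/8 + π/3)/π.

P ≈ 0.402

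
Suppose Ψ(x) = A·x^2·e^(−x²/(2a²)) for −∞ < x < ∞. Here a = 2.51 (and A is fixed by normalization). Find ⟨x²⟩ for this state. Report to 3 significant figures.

⟨x^2⟩ ≈ 15.8

By definition ⟨x²⟩ = ∫ x^2 |Ψ(x)|² dx.
Since the A² factors cancel between numerator and denominator, ⟨x²⟩ = 5·a^2/2.
With a = 2.51, ⟨x^2⟩ = 15.75.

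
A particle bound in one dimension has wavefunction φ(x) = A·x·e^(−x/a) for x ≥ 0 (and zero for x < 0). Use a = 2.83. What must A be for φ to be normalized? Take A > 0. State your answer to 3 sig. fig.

A ≈ 0.420

Require ∫ |φ|² dx = 1 over the whole domain.
Carrying out the integral gives A² · a^3/4.
So A² = (a^3/4)^(−1).
Substituting a = 2.83 gives A² = 0.1765, so A = 0.4201.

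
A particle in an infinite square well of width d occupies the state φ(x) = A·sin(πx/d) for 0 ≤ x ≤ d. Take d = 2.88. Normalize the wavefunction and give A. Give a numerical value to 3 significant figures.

The normalization condition is ∫|φ|² dx = 1 from 0 to d.
Using sin²θ = (1 − cos 2θ)/2, with φ = A·sin(πx/d), the integral evaluates to A²·[d/2].
Hence A² = 1/[d/2].
Substituting d = 2.88 gives A² = 0.6944, so A = 0.8333.

A ≈ 0.833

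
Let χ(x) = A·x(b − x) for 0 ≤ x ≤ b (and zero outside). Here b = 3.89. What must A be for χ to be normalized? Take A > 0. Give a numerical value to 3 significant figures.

Normalization requires ∫|χ|² dx = 1, integrated from 0 to b.
Expanding the polynomial and integrating term by term, carrying out the integral gives A² · b^5/30.
Hence A² = 1/[b^5/30].
Plugging in b = 3.89 yields A = 0.1835.

A ≈ 0.184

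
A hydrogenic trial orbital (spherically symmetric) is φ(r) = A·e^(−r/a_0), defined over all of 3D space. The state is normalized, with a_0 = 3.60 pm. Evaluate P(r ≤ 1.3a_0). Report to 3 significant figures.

P ≈ 0.482

With dV = 4πr²dr, the probability is ∫|φ|² dV over r ≤ 1.3a_0.
Normalization gives A² = 1/(π·a_0^3).
Let u = r/a_0; then A², 4π and the length scale all cancel, so P = ∫_{0}^{1.3} u^2·e^(-2·u) du ÷ ∫_{0}^{∞} u^2·e^(-2·u) du.
Using ∫ u^2·e^(-2·u) du = -(2·u^2 + 2·u + 1)·e^(-2·u)/4, the numerator is 1/4 - 349·e^(-13/5)/200 and the denominator is 1/4.
This evaluates to P = 0.4816.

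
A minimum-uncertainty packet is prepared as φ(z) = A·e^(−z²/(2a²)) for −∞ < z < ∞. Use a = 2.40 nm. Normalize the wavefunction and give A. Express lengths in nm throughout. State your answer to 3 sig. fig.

A ≈ 0.485 nm^(-1/2)

The normalization condition is ∫|φ|² dz = 1 from −∞ to ∞.
With φ = A·e^(−z²/(2a²)), the integral evaluates to A²·[√(π)·a].
Hence A² = 1/[√(π)·a].
Substituting a = 2.40 gives A² = 0.2351, so A = 0.4848.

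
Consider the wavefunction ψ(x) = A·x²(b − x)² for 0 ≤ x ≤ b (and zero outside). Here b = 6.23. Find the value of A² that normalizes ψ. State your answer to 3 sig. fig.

A^2 ≈ 0.0000446

Require ∫ |ψ|² dx = 1 over the whole domain.
Expanding the polynomial and integrating term by term, ∫|ψ|² dx = A²·(b^9/630).
Setting this equal to 1 gives A² = 1/(b^9/630).
With b = 6.23: A² = 0.00004456 and A = 0.006675.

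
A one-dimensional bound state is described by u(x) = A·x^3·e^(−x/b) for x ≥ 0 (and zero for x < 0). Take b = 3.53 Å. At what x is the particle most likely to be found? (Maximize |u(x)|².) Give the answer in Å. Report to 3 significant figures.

Differentiate |u(x)|² with respect to x and set to zero.
This gives x = 3·b.
With b = 3.53, the most probable position is 10.59 Å.

x ≈ 10.6 Å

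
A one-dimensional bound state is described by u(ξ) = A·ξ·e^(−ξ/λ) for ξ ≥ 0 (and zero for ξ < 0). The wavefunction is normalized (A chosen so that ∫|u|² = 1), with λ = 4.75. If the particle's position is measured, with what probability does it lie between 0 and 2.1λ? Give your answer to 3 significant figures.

P ≈ 0.790

The probability is P = ∫ |u|² dξ over [0, 2.1λ].
Since A² = 1/(λ^3/4), this is the region integral divided by the full normalization integral.
Substituting t = ξ/λ, A² and the length scale cancel in the ratio: P = ∫_{0}^{2.1} t^2·e^(-2·t) dt / ∫_{0}^{∞} t^2·e^(-2·t) dt.
An antiderivative of t^2·e^(-2·t) is -(2·t^2 + 2·t + 1)·e^(-2·t)/4; evaluating from 0 to 2.1 gives 1/4 - 701·e^(-21/5)/200, while the full integral is 1/4.
Taking the ratio, P = 0.7898.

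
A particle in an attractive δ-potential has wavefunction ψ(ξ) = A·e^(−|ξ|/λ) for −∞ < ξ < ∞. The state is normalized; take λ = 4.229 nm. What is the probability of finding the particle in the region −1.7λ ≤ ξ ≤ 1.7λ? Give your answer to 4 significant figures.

The probability is P = ∫ |ψ|² dξ over [−1.7λ, 1.7λ].
The normalization integral ∫|ψ|²dξ over the whole domain equals λ·A², and A² cancels in the ratio.
Both integrals are even about ξ = 0, so only the ξ ≥ 0 halves are needed (the factors of 2 cancel). Let u = ξ/λ; then A² and the length scale cancel, so P = ∫_{0}^{1.7} e^(-2·u) du ÷ ∫_{0}^{∞} e^(-2·u) du.
Using ∫ e^(-2·u) du = -e^(-2·u)/2, the numerator is 1/2 - e^(-17/5)/2 and the denominator is 1/2.
Taking the ratio, P = 0.96663.

P ≈ 0.9666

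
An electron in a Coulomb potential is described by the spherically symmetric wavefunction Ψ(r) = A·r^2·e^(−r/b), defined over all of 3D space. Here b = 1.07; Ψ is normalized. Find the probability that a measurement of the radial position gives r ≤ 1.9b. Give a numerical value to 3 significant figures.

P ≈ 0.0909

Integrate the radial probability density 4πr²|Ψ|² over r ≤ 1.9b.
A² is fixed by ∫₀^∞ 4πr²|Ψ|² dr = 1, i.e. A² = (45·π·b^7/2)^(−1).
Substituting u = r/b, A², 4π and the length scale all cancel in the ratio: P = ∫_{0}^{1.9} u^6·e^(-2·u) du / ∫_{0}^{∞} u^6·e^(-2·u) du.
Using ∫ u^6·e^(-2·u) du = -(4·u^6 + 12·u^5 + 30·u^4 + 60·u^3 + 90·u^2 + 90·u + 45)·e^(-2·u)/8, the numerator is ≈ 0.51127 and the denominator is 45/8.
Taking the ratio yields P = 0.09089.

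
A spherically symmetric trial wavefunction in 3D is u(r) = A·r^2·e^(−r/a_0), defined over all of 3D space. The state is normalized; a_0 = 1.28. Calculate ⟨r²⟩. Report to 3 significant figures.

⟨r^2⟩ ≈ 22.9

The expectation value is the |u|²-weighted average of r^2: ∫ r^2|u|² 4πr² dr.
The ratio of the moment integral to the normalization integral gives ⟨r²⟩ = 14·a_0^2.
With a_0 = 1.28, ⟨r^2⟩ = 22.94.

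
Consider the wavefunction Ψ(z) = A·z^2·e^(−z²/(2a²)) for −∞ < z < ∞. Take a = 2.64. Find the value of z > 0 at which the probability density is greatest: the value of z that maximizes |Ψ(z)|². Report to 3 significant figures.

z ≈ 3.73

Differentiate |Ψ(z)|² with respect to z and set to zero.
Solving yields z = √(2)·a.
With a = 2.64, the value of z > 0 at which the probability density is greatest is 3.734.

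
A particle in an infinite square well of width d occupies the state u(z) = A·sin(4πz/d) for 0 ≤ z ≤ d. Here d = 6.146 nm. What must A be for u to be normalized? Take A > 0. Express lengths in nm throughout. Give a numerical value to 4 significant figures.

The normalization condition is ∫|u|² dz = 1 from 0 to d.
Carrying out the integral gives A² · d/2.
Setting this equal to 1 gives A² = 1/(d/2).
Plugging in d = 6.146 yields A = 0.57045.

A ≈ 0.5705 nm^(-1/2)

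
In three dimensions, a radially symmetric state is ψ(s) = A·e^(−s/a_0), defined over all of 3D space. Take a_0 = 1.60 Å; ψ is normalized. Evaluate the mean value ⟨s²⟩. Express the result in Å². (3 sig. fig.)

⟨s^2⟩ ≈ 7.68 Å^2

⟨s²⟩ = ∫ s^2 |ψ|² 4πs² ds over the full domain.
Since the A² factors cancel between numerator and denominator, ⟨s²⟩ = 3·a_0^2.
With a_0 = 1.60, ⟨s^2⟩ = 7.680.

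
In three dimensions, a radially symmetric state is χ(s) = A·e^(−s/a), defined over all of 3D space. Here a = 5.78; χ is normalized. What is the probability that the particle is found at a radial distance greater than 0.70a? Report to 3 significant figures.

P = ∫ |χ|² 4πs² ds over s > 0.70a.
The full normalization integral is A²·[π·a^3] = 1, fixing A².
In terms of u = s/a (A², 4π and the length scale all cancel between numerator and denominator), P = [∫_{0.70}^{∞} u^2·e^(-2·u) du] / [∫_{0}^{∞} u^2·e^(-2·u) du].
Using ∫ u^2·e^(-2·u) du = -(2·u^2 + 2·u + 1)·e^(-2·u)/4, the numerator is 169·e^(-7/5)/200 and the denominator is 1/4.
This evaluates to P = 0.8335.

P ≈ 0.833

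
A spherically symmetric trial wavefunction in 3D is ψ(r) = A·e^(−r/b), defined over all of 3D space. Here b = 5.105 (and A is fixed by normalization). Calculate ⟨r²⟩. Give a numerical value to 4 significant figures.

⟨r^2⟩ ≈ 78.18

⟨r²⟩ = ∫ r^2 |ψ|² 4πr² dr over the full domain.
With ∫₀^∞ r^4 e^(−αr) dr = 4!/α^5, since the A² factors cancel between numerator and denominator, ⟨r²⟩ = 3·b^2.
Putting b = 5.105 gives 78.183.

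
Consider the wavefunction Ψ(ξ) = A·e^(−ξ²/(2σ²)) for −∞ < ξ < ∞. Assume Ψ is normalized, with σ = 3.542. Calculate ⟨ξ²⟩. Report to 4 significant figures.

⟨ξ^2⟩ ≈ 6.273

⟨ξ²⟩ = ∫ ξ^2 |Ψ|² dξ over the full domain.
Since the A² factors cancel between numerator and denominator, ⟨ξ²⟩ = σ^2/2.
Putting σ = 3.542 gives 6.2729.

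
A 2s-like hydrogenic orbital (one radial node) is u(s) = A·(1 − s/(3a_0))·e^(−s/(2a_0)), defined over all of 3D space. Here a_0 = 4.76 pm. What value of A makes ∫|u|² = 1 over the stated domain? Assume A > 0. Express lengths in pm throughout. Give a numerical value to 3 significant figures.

We need A² ∫|f|² 4πs² ds = 1, taking the integral from 0 to ∞.
The angular integral contributes 4π, leaving ∫₀^∞ s²|u|² ds.
The integral (without the A² prefactor) comes out to 8·π·a_0^3/3.
Hence A² = 1/[8·π·a_0^3/3].
With a_0 = 4.76: A² = 0.001107 and A = 0.03327.

A ≈ 0.0333 pm^(-3/2)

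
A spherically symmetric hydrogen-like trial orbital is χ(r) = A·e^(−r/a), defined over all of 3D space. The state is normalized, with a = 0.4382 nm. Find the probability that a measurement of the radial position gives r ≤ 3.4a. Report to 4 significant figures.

Integrate the radial probability density 4πr²|χ|² over r ≤ 3.4a.
The full normalization integral is A²·[π·a^3] = 1, fixing A².
Substituting u = r/a, A², 4π and the length scale all cancel in the ratio: P = ∫_{0}^{3.4} u^2·e^(-2·u) du / ∫_{0}^{∞} u^2·e^(-2·u) du.
Using ∫ u^2·e^(-2·u) du = -(2·u^2 + 2·u + 1)·e^(-2·u)/4, the numerator is 1/4 - 773·e^(-34/5)/100 and the denominator is 1/4.
Taking the ratio yields P = 0.96556.

P ≈ 0.9656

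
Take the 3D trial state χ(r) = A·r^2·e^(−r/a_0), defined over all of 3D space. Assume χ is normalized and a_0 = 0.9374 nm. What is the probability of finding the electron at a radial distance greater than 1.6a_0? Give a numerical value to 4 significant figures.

With dV = 4πr²dr, the probability is ∫|χ|² dV over r > 1.6a_0.
Normalization gives A² = 1/(45·π·a_0^7/2).
Let u = r/a_0; then A², 4π and the length scale all cancel, so P = ∫_{1.6}^{∞} u^6·e^(-2·u) du ÷ ∫_{0}^{∞} u^6·e^(-2·u) du.
An antiderivative of u^6·e^(-2·u) is -(4·u^6 + 12·u^5 + 30·u^4 + 60·u^3 + 90·u^2 + 90·u + 45)·e^(-2·u)/8; evaluating from 1.6 to ∞ gives ≈ 5.37402, while the full integral is 45/8.
Taking the ratio yields P = 0.95538.

P ≈ 0.9554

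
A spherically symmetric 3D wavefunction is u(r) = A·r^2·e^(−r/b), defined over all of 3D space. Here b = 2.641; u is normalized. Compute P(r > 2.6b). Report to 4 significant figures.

P ≈ 0.7324

P = ∫ |u|² 4πr² dr over r > 2.6b.
The full normalization integral is A²·[45·π·b^7/2] = 1, fixing A².
Substituting t = r/b, A², 4π and the length scale all cancel in the ratio: P = ∫_{2.6}^{∞} t^6·e^(-2·t) dt / ∫_{0}^{∞} t^6·e^(-2·t) dt.
An antiderivative of t^6·e^(-2·t) is -(4·t^6 + 12·t^5 + 30·t^4 + 60·t^3 + 90·t^2 + 90·t + 45)·e^(-2·t)/8; evaluating from 2.6 to ∞ gives ≈ 4.11971, while the full integral is 45/8.
Taking the ratio yields P = 0.73239.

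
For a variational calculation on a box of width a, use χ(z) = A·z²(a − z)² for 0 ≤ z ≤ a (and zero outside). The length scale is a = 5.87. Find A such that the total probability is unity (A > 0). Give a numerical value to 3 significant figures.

A ≈ 0.00873

The normalization condition is ∫|χ|² dz = 1 from 0 to a.
With χ = A·z²(a − z)², the integral evaluates to A²·[a^9/630].
So A² = (a^9/630)^(−1).
Plugging in a = 5.87 yields A = 0.008726.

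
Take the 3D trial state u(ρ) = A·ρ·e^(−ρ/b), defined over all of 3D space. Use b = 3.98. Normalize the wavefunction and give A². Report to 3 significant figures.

A^2 ≈ 0.000106

The normalization condition is ∫|u|² 4πρ² dρ = 1 from 0 to ∞.
(Spherical symmetry: dV = 4πρ² dρ.)
With ∫₀^∞ ρ^4 e^(−αρ) dρ = 4!/α^5, carrying out the integral gives A² · 3·π·b^5.
Hence A² = 1/[3·π·b^5].
With b = 3.98: A² = 0.0001062 and A = 0.01031.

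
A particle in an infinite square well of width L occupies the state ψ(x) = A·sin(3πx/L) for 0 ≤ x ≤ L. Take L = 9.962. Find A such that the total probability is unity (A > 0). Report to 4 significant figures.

A ≈ 0.4481

The normalization condition is ∫|ψ|² dx = 1 from 0 to L.
With ∫₀^L sin²(nπx/L) dx = L/2, carrying out the integral gives A² · L/2.
So A² = (L/2)^(−1).
With L = 9.962: A² = 0.20076 and A = 0.44807.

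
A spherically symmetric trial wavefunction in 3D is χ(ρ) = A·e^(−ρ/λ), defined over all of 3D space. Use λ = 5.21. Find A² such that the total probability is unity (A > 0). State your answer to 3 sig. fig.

A^2 ≈ 0.00225

Require ∫ |χ|² 4πρ² dρ = 1 over the whole domain.
The angular integral contributes 4π, leaving ∫₀^∞ ρ²|χ|² dρ.
With ∫₀^∞ ρ^2 e^(−αρ) dρ = 2!/α^3, the integral (without the A² prefactor) comes out to π·λ^3.
So A² = (π·λ^3)^(−1).
With λ = 5.21: A² = 0.002251 and A = 0.04744.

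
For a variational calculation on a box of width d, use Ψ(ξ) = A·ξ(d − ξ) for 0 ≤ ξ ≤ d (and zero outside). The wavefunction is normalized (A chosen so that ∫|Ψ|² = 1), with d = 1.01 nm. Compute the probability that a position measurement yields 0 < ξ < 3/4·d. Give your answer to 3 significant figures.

P ≈ 0.896

|Ψ|² is the probability density, so P = ∫_{0}^{3/4·d} |Ψ|² dξ.
With A² fixed by ∫|Ψ|² = 1, i.e. A² = (d^5/30)^(−1), substitute and integrate.
Substituting u = ξ/d, A² and the length scale cancel in the ratio: P = ∫_{0}^{3/4} u^2·(1 - u)^2 du / ∫_{0}^{1} u^2·(1 - u)^2 du.
Using ∫ u^2·(1 - u)^2 du = u^3·(6·u^2 - 15·u + 10)/30, the numerator is 153/5120 and the denominator is 1/30.
The result is P = 459/512.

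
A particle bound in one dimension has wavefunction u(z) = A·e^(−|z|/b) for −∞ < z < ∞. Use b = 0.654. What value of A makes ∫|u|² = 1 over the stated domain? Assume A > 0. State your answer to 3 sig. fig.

A ≈ 1.24

The normalization condition is ∫|u|² dz = 1 from −∞ to ∞.
With ∫₀^∞ z^0 e^(−αz) dz = 0!/α^1, carrying out the integral gives A² · b.
With b = 0.654: A² = 1.529 and A = 1.237.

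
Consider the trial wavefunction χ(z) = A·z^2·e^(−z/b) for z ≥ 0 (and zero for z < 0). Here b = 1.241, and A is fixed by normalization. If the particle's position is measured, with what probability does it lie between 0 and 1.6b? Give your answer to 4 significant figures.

P ≈ 0.2194

The probability is P = ∫ |χ|² dz over [0, 1.6b].
The normalization integral ∫|χ|²dz over the whole domain equals 3·b^5/4·A², and A² cancels in the ratio.
Substituting u = z/b, A² and the length scale cancel in the ratio: P = ∫_{0}^{1.6} u^4·e^(-2·u) du / ∫_{0}^{∞} u^4·e^(-2·u) du.
With ∫ u^4·e^(-2·u) du = -(u^4/2 + u^3 + 3·u^2/2 + 3·u/2 + 3/4)·e^(-2·u) + C, the region integral is ≈ 0.164541 and the full one is 3/4.
Taking the ratio, P = 0.21939.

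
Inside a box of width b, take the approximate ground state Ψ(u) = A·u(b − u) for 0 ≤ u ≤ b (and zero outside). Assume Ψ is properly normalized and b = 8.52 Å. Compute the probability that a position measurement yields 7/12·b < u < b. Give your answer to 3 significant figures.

P ≈ 0.347

P = ∫_{7/12·b}^{b} |Ψ(u)|² du.
The normalization integral ∫|Ψ|²du over the whole domain equals b^5/30·A², and A² cancels in the ratio.
In terms of t = u/b (A² and the length scale cancel between numerator and denominator), P = [∫_{7/12}^{1} t^2·(1 - t)^2 dt] / [∫_{0}^{1} t^2·(1 - t)^2 dt].
Using ∫ t^2·(1 - t)^2 dt = t^3·(6·t^2 - 15·t + 10)/30, the numerator is ≈ 0.011554 and the denominator is 1/30.
Evaluating gives P = 0.3466.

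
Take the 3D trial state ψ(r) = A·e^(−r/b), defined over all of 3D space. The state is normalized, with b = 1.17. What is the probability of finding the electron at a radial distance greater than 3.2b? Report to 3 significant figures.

P ≈ 0.0463

Integrate the radial probability density 4πr²|ψ|² over r > 3.2b.
A² is fixed by ∫₀^∞ 4πr²|ψ|² dr = 1, i.e. A² = (π·b^3)^(−1).
In terms of u = r/b (A², 4π and the length scale all cancel between numerator and denominator), P = [∫_{3.2}^{∞} u^2·e^(-2·u) du] / [∫_{0}^{∞} u^2·e^(-2·u) du].
With ∫ u^2·e^(-2·u) du = -(2·u^2 + 2·u + 1)·e^(-2·u)/4 + C, the region integral is 697·e^(-32/5)/100 and the full one is 1/4.
Taking the ratio yields P = 0.04632.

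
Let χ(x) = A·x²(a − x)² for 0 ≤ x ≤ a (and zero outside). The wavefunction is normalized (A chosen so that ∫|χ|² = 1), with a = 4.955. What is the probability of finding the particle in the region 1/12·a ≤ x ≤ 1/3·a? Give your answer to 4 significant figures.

The probability is P = ∫ |χ|² dx over [1/12·a, 1/3·a].
The normalization integral ∫|χ|²dx over the whole domain equals a^9/630·A², and A² cancels in the ratio.
Let u = x/a; then A² and the length scale cancel, so P = ∫_{1/12}^{1/3} u^4·(1 - u)^4 du ÷ ∫_{0}^{1} u^4·(1 - u)^4 du.
An antiderivative of u^4·(1 - u)^4 is u^5·(70·u^4 - 315·u^3 + 540·u^2 - 420·u + 126)/630; evaluating from 1/12 to 1/3 gives ≈ 0.000229311, while the full integral is 1/630.
This works out to P = 0.14447.

P ≈ 0.1445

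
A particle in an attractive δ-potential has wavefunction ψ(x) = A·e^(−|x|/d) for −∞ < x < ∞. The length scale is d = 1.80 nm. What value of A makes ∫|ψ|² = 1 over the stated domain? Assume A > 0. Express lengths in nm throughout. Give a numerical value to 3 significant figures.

A ≈ 0.745 nm^(-1/2)

We need A² ∫|f|² dx = 1, taking the integral from −∞ to ∞.
Recall ∫₀^∞ x^m e^(−x/β) dx = m!·β^(m+1), ∫|ψ|² dx = A²·(d).
Plugging in d = 1.80 yields A = 0.7454.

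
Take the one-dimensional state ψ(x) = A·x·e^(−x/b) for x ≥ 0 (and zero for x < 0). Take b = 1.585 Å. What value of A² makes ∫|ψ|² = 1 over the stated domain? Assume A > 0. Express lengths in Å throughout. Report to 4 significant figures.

A^2 ≈ 1.005 Å^(-3)

Normalization requires ∫|ψ|² dx = 1, integrated from 0 to ∞.
Using ∫₀^∞ xⁿ e^(−αx) dx = n!/αⁿ⁺¹, ∫|ψ|² dx = A²·(b^3/4).
Plugging in b = 1.585 yields A = 1.0023.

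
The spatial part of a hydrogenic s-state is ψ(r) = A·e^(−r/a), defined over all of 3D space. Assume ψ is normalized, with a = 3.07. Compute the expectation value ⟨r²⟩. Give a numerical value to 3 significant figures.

⟨r^2⟩ ≈ 28.3

⟨r²⟩ = ∫ r^2 |ψ|² 4πr² dr over the full domain.
Recall ∫₀^∞ r^m e^(−r/β) dr = m!·β^(m+1), since the A² factors cancel between numerator and denominator, ⟨r²⟩ = 3·a^2.
With a = 3.07, ⟨r^2⟩ = 28.27.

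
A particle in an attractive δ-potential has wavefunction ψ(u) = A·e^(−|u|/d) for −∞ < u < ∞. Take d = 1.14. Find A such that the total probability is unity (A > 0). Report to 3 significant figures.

We need A² ∫|f|² du = 1, taking the integral from −∞ to ∞.
∫|ψ|² du = A²·(d).
Setting this equal to 1 gives A² = 1/(d).
Plugging in d = 1.14 yields A = 0.9366.

A ≈ 0.937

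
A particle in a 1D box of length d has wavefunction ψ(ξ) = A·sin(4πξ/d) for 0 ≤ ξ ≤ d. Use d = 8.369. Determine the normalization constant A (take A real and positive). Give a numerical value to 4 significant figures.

A ≈ 0.4889

We need A² ∫|f|² dξ = 1, taking the integral from 0 to d.
∫|ψ|² dξ = A²·(d/2).
Hence A² = 1/[d/2].
Substituting d = 8.369 gives A² = 0.23898, so A = 0.48885.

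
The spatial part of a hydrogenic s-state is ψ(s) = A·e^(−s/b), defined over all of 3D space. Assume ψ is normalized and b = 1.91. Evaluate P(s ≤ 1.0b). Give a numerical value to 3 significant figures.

P ≈ 0.323

Integrate the radial probability density 4πs²|ψ|² over s ≤ 1.0b.
The full normalization integral is A²·[π·b^3] = 1, fixing A².
Substituting u = s/b, A², 4π and the length scale all cancel in the ratio: P = ∫_{0}^{1.0} u^2·e^(-2·u) du / ∫_{0}^{∞} u^2·e^(-2·u) du.
An antiderivative of u^2·e^(-2·u) is -(2·u^2 + 2·u + 1)·e^(-2·u)/4; evaluating from 0 to 1.0 gives 1/4 - 5·e^(-2)/4, while the full integral is 1/4.
This evaluates to P = 0.3233.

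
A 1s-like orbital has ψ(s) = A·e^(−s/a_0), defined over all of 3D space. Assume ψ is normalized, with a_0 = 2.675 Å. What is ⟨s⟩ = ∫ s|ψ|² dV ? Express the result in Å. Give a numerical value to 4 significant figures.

⟨s⟩ ≈ 4.013 Å

The expectation value is the |ψ|²-weighted average of s: ∫ s|ψ|² 4πs² ds.
Using ∫₀^∞ sⁿ e^(−αs) ds = n!/αⁿ⁺¹, since the A² factors cancel between numerator and denominator, ⟨s⟩ = 3·a_0/2.
Putting a_0 = 2.675 gives 4.0125.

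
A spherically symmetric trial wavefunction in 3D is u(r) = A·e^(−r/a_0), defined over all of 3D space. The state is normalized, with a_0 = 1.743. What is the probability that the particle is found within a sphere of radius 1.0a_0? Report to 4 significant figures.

Integrate the radial probability density 4πr²|u|² over r ≤ 1.0a_0.
A² is fixed by ∫₀^∞ 4πr²|u|² dr = 1, i.e. A² = (π·a_0^3)^(−1).
Let t = r/a_0; then A², 4π and the length scale all cancel, so P = ∫_{0}^{1.0} t^2·e^(-2·t) dt ÷ ∫_{0}^{∞} t^2·e^(-2·t) dt.
Using ∫ t^2·e^(-2·t) dt = -(2·t^2 + 2·t + 1)·e^(-2·t)/4, the numerator is 1/4 - 5·e^(-2)/4 and the denominator is 1/4.
This evaluates to P = 0.32332.

P ≈ 0.3233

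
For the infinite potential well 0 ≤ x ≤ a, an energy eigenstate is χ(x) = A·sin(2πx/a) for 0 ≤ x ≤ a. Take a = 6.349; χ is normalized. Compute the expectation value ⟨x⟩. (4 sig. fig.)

⟨x⟩ = ∫ x |χ|² dx over the full domain.
Evaluating both integrals, ⟨x⟩ = a/2.
Putting a = 6.349 gives 3.1745.

⟨x⟩ ≈ 3.175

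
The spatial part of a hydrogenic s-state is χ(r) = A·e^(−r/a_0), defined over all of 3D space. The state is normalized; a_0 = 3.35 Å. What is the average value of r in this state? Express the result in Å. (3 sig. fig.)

⟨r⟩ ≈ 5.03 Å

The expectation value is the |χ|²-weighted average of r: ∫ r|χ|² 4πr² dr.
The ratio of the moment integral to the normalization integral gives ⟨r⟩ = 3·a_0/2.
With a_0 = 3.35, ⟨r⟩ = 5.025.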